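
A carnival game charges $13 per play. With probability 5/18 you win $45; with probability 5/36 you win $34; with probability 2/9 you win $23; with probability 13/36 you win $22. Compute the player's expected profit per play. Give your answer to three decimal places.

E[payout] = 45·5/18 + 34·5/36 + 23·2/9 + 22·13/36
 = 25/2 + 85/18 + 46/9 + 143/18
 = 545/18
Net = 545/18 - 13 = 311/18

17.278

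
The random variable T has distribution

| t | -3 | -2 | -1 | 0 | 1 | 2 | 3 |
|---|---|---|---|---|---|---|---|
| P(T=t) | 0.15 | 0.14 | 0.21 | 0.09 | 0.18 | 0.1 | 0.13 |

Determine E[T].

E[T] = Σ t·P(T=t)
 = (-3)·0.15 + (-2)·0.14 + (-1)·0.21 + 0·0.09 + 1·0.18 + 2·0.1 + 3·0.13
 = (-0.45) + (-0.28) + (-0.21) + 0 + 0.18 + 0.2 + 0.39
 = -0.17

-0.17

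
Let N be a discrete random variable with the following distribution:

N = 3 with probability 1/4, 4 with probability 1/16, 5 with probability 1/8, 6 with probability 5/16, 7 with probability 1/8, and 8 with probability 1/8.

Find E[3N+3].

E[3N+3] = Σ (3n+3)·P(N=n)
 = 12·1/4 + 15·1/16 + 18·1/8 + 21·5/16 + 24·1/8 + 27·1/8
 = 3 + 15/16 + 9/4 + 105/16 + 3 + 27/8
 = 153/8

19.125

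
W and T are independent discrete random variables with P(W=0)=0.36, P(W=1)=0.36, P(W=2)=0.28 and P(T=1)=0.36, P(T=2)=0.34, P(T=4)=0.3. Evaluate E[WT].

2.0608

E[WT] = Σ_w Σ_t wt · P(W=w)P(T=t)
 = 0·0.1296 + 0·0.1224 + 0·0.108 + 1·0.1296 + 2·0.1224 + 4·0.108 + 2·0.1008 + 4·0.0952 + 8·0.084
 = 0 + 0 + 0 + 0.1296 + 0.2448 + 0.432 + 0.2016 + 0.3808 + 0.672
 = 2.0608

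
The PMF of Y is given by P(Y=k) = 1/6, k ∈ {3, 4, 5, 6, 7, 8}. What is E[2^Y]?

84

E[2^Y] = Σ 2^y·P(Y=y)
 = 8·1/6 + 16·1/6 + 32·1/6 + 64·1/6 + 128·1/6 + 256·1/6
 = 4/3 + 8/3 + 16/3 + 32/3 + 64/3 + 128/3
 = 84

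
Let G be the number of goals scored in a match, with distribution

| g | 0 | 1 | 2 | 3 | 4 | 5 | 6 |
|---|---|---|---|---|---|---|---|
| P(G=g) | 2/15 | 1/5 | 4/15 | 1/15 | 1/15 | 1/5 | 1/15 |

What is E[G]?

2.6

E[G] = Σ g·P(G=g)
 = 0·2/15 + 1·1/5 + 2·4/15 + 3·1/15 + 4·1/15 + 5·1/5 + 6·1/15
 = 0 + 1/5 + 8/15 + 1/5 + 4/15 + 1 + 2/5
 = 13/5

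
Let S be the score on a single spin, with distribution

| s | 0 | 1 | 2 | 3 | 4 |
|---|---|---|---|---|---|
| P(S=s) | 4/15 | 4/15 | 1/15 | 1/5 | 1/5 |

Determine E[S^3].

19

E[S^3] = Σ s^3·P(S=s)
 = 0·4/15 + 1·4/15 + 8·1/15 + 27·1/5 + 64·1/5
 = 0 + 4/15 + 8/15 + 27/5 + 64/5
 = 19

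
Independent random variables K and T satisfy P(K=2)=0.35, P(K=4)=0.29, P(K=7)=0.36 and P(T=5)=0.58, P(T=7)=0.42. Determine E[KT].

E[KT] = Σ_k Σ_t kt · P(K=k)P(T=t)
 = 10·0.203 + 14·0.147 + 20·0.1682 + 28·0.1218 + 35·0.2088 + 49·0.1512
 = 2.03 + 2.058 + 3.364 + 3.4104 + 7.308 + 7.4088
 = 25.5792

25.5792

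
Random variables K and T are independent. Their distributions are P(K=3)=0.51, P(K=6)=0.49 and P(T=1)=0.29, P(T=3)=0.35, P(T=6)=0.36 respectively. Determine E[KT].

E[KT] = Σ_k Σ_t kt · P(K=k)P(T=t)
 = 3·0.1479 + 9·0.1785 + 18·0.1836 + 6·0.1421 + 18·0.1715 + 36·0.1764
 = 0.4437 + 1.6065 + 3.3048 + 0.8526 + 3.087 + 6.3504
 = 15.645

15.645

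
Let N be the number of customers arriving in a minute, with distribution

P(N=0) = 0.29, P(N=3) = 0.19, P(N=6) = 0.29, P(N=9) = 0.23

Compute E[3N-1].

12.14

E[3N-1] = Σ (3n-1)·P(N=n)
 = (-1)·0.29 + 8·0.19 + 17·0.29 + 26·0.23
 = (-0.29) + 1.52 + 4.93 + 5.98
 = 12.14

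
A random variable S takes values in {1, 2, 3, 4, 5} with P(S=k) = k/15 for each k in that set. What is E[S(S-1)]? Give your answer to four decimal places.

E[S(S-1)] = Σ s(s-1)·P(S=s)
 = 0·1/15 + 2·2/15 + 6·1/5 + 12·4/15 + 20·1/3
 = 0 + 4/15 + 6/5 + 16/5 + 20/3
 = 34/3

11.3333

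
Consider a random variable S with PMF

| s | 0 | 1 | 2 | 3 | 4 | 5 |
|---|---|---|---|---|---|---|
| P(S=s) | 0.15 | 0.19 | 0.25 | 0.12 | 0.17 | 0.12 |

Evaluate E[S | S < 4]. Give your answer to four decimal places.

1.4789

P(S < 4) = 0.15 + 0.19 + 0.25 + 0.12 = 0.71.
E[S | S < 4] = [0·0.15 + 1·0.19 + 2·0.25 + 3·0.12] / 0.71
 = 1.05 / 0.71
 = 105/71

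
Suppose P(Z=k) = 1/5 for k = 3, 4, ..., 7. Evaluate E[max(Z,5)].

E[max(Z,5)] = Σ max(z,5)·P(Z=z)
 = 5·1/5 + 5·1/5 + 5·1/5 + 6·1/5 + 7·1/5
 = 1 + 1 + 1 + 6/5 + 7/5
 = 28/5

5.6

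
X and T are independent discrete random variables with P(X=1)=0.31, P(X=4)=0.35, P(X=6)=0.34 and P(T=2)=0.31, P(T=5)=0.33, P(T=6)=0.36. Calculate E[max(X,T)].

5.1808

E[max(X,T)] = Σ_x Σ_t max(x,t) · P(X=x)P(T=t)
 = 2·0.0961 + 5·0.1023 + 6·0.1116 + 4·0.1085 + 5·0.1155 + 6·0.126 + 6·0.1054 + 6·0.1122 + 6·0.1224
 = 0.1922 + 0.5115 + 0.6696 + 0.434 + 0.5775 + 0.756 + 0.6324 + 0.6732 + 0.7344
 = 5.1808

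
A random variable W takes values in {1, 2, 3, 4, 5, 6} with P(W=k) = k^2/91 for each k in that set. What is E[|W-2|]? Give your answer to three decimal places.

E[|W-2|] = Σ |w-2|·P(W=w)
 = 1·1/91 + 0·4/91 + 1·9/91 + 2·16/91 + 3·25/91 + 4·36/91
 = 1/91 + 0 + 9/91 + 32/91 + 75/91 + 144/91
 = 261/91

2.868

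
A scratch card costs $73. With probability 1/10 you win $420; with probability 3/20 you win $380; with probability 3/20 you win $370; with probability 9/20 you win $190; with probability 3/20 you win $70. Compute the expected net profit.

177.5

E[payout] = 420·1/10 + 380·3/20 + 370·3/20 + 190·9/20 + 70·3/20
 = 42 + 57 + 111/2 + 171/2 + 21/2
 = 501/2
Net = 501/2 - 73 = 355/2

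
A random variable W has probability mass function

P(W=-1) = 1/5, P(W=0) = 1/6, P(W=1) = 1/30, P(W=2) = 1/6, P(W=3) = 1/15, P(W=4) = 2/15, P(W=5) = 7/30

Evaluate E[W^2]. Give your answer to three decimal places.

E[W^2] = Σ w^2·P(W=w)
 = 1·1/5 + 0·1/6 + 1·1/30 + 4·1/6 + 9·1/15 + 16·2/15 + 25·7/30
 = 1/5 + 0 + 1/30 + 2/3 + 3/5 + 32/15 + 35/6
 = 142/15

9.467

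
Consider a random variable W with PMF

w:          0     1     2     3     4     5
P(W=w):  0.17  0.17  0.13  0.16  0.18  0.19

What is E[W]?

2.58

E[W] = Σ w·P(W=w)
 = 0·0.17 + 1·0.17 + 2·0.13 + 3·0.16 + 4·0.18 + 5·0.19
 = 0 + 0.17 + 0.26 + 0.48 + 0.72 + 0.95
 = 2.58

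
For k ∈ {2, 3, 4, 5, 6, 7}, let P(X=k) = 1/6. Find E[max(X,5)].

E[max(X,5)] = Σ max(x,5)·P(X=x)
 = 5·1/6 + 5·1/6 + 5·1/6 + 5·1/6 + 6·1/6 + 7·1/6
 = 5/6 + 5/6 + 5/6 + 5/6 + 1 + 7/6
 = 11/2

5.5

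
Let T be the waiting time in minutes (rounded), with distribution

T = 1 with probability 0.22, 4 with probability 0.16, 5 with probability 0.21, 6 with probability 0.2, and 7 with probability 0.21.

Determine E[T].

4.58

E[T] = Σ t·P(T=t)
 = 1·0.22 + 4·0.16 + 5·0.21 + 6·0.2 + 7·0.21
 = 0.22 + 0.64 + 1.05 + 1.2 + 1.47
 = 4.58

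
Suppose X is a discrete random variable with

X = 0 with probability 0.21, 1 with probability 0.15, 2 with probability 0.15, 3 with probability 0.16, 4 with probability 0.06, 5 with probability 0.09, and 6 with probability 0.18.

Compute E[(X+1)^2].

18.28

E[(X+1)^2] = Σ (x+1)^2·P(X=x)
 = 1·0.21 + 4·0.15 + 9·0.15 + 16·0.16 + 25·0.06 + 36·0.09 + 49·0.18
 = 0.21 + 0.6 + 1.35 + 2.56 + 1.5 + 3.24 + 8.82
 = 18.28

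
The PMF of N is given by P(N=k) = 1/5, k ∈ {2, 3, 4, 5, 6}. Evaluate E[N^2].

18

E[N^2] = Σ n^2·P(N=n)
 = 4·1/5 + 9·1/5 + 16·1/5 + 25·1/5 + 36·1/5
 = 4/5 + 9/5 + 16/5 + 5 + 36/5
 = 18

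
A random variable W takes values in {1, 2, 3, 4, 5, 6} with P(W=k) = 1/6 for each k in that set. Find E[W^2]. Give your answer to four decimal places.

E[W^2] = Σ w^2·P(W=w)
 = 1·1/6 + 4·1/6 + 9·1/6 + 16·1/6 + 25·1/6 + 36·1/6
 = 1/6 + 2/3 + 3/2 + 8/3 + 25/6 + 6
 = 91/6

15.1667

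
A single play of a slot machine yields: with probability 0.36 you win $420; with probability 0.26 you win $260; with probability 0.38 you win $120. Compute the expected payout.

264.4

E[payout] = 420·0.36 + 260·0.26 + 120·0.38
 = 151.2 + 67.6 + 45.6
 = 264.4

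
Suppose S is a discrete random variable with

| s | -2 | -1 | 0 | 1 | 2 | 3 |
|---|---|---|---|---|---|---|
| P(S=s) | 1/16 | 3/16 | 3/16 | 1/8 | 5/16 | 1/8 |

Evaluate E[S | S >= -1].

P(S >= -1) = 3/16 + 3/16 + 1/8 + 5/16 + 1/8 = 15/16.
E[S | S >= -1] = [(-1)·3/16 + 0·3/16 + 1·1/8 + 2·5/16 + 3·1/8] / (15/16)
 = 15/16 / (15/16)
 = 1

1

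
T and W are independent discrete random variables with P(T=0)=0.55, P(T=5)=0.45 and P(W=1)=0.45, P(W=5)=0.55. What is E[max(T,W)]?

E[max(T,W)] = Σ_t Σ_w max(t,w) · P(T=t)P(W=w)
 = 1·0.2475 + 5·0.3025 + 5·0.2025 + 5·0.2475
 = 0.2475 + 1.5125 + 1.0125 + 1.2375
 = 4.01

4.01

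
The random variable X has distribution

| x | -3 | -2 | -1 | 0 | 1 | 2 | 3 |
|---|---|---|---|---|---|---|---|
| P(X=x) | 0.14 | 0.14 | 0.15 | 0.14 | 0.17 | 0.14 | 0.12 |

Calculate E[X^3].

E[X^3] = Σ x^3·P(X=x)
 = (-27)·0.14 + (-8)·0.14 + (-1)·0.15 + 0·0.14 + 1·0.17 + 8·0.14 + 27·0.12
 = (-3.78) + (-1.12) + (-0.15) + 0 + 0.17 + 1.12 + 3.24
 = -0.52

-0.52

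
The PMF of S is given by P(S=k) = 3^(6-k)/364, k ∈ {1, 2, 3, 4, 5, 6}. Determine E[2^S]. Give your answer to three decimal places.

E[2^S] = Σ 2^s·P(S=s)
 = 2·243/364 + 4·81/364 + 8·27/364 + 16·9/364 + 32·3/364 + 64·1/364
 = 243/182 + 81/91 + 54/91 + 36/91 + 24/91 + 16/91
 = 95/26

3.654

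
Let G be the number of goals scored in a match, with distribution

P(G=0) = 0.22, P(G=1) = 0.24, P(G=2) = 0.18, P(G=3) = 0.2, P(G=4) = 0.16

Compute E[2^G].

5.58

E[2^G] = Σ 2^g·P(G=g)
 = 1·0.22 + 2·0.24 + 4·0.18 + 8·0.2 + 16·0.16
 = 0.22 + 0.48 + 0.72 + 1.6 + 2.56
 = 5.58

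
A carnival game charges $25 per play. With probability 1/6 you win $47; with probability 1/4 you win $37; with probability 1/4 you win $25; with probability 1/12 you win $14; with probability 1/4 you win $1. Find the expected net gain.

E[payout] = 47·1/6 + 37·1/4 + 25·1/4 + 14·1/12 + 1·1/4
 = 47/6 + 37/4 + 25/4 + 7/6 + 1/4
 = 99/4
Net = 99/4 - 25 = -1/4

-0.25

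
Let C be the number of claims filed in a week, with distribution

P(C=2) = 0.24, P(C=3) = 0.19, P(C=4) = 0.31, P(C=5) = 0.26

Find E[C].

E[C] = Σ c·P(C=c)
 = 2·0.24 + 3·0.19 + 4·0.31 + 5·0.26
 = 0.48 + 0.57 + 1.24 + 1.3
 = 3.59

3.59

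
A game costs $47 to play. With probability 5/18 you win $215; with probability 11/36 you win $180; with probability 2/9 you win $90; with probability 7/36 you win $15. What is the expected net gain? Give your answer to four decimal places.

E[payout] = 215·5/18 + 180·11/36 + 90·2/9 + 15·7/36
 = 1075/18 + 55 + 20 + 35/12
 = 4955/36
Net = 4955/36 - 47 = 3263/36

90.6389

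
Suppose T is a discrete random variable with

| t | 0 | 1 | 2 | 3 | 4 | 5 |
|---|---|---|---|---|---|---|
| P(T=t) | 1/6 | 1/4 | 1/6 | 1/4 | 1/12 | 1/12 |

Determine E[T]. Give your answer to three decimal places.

2.083

E[T] = Σ t·P(T=t)
 = 0·1/6 + 1·1/4 + 2·1/6 + 3·1/4 + 4·1/12 + 5·1/12
 = 0 + 1/4 + 1/3 + 3/4 + 1/3 + 5/12
 = 25/12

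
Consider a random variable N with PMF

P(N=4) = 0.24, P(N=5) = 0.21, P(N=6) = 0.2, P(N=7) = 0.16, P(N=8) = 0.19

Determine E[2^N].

E[2^N] = Σ 2^n·P(N=n)
 = 16·0.24 + 32·0.21 + 64·0.2 + 128·0.16 + 256·0.19
 = 3.84 + 6.72 + 12.8 + 20.48 + 48.64
 = 92.48

92.48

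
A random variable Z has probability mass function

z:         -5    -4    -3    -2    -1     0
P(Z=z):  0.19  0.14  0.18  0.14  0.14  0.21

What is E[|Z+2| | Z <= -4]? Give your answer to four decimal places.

P(Z <= -4) = 0.19 + 0.14 = 0.33.
E[|Z+2| | Z <= -4] = [3·0.19 + 2·0.14] / 0.33
 = 0.85 / 0.33
 = 85/33

2.5758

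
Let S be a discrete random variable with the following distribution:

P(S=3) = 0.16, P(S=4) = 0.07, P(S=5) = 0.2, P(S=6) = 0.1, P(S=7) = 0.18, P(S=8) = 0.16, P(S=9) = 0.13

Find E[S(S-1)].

E[S(S-1)] = Σ s(s-1)·P(S=s)
 = 6·0.16 + 12·0.07 + 20·0.2 + 30·0.1 + 42·0.18 + 56·0.16 + 72·0.13
 = 0.96 + 0.84 + 4 + 3 + 7.56 + 8.96 + 9.36
 = 34.68

34.68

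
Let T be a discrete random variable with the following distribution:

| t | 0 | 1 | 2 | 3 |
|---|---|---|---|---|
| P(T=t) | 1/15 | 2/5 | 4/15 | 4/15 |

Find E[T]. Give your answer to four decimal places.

1.7333

E[T] = Σ t·P(T=t)
 = 0·1/15 + 1·2/5 + 2·4/15 + 3·4/15
 = 0 + 2/5 + 8/15 + 4/5
 = 26/15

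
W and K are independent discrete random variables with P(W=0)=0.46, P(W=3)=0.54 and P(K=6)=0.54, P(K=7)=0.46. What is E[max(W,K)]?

6.46

E[max(W,K)] = Σ_w Σ_k max(w,k) · P(W=w)P(K=k)
 = 6·0.2484 + 7·0.2116 + 6·0.2916 + 7·0.2484
 = 1.4904 + 1.4812 + 1.7496 + 1.7388
 = 6.46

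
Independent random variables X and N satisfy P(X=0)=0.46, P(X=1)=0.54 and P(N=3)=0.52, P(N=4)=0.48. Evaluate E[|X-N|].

E[|X-N|] = Σ_x Σ_n |x-n| · P(X=x)P(N=n)
 = 3·0.2392 + 4·0.2208 + 2·0.2808 + 3·0.2592
 = 0.7176 + 0.8832 + 0.5616 + 0.7776
 = 2.94

2.94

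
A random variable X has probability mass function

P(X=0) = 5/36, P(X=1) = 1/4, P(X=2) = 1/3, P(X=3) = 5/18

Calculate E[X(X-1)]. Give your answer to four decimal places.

E[X(X-1)] = Σ x(x-1)·P(X=x)
 = 0·5/36 + 0·1/4 + 2·1/3 + 6·5/18
 = 0 + 0 + 2/3 + 5/3
 = 7/3

2.3333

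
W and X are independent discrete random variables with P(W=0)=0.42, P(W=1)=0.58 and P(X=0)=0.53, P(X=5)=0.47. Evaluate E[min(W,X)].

0.2726

E[min(W,X)] = Σ_w Σ_x min(w,x) · P(W=w)P(X=x)
 = 0·0.2226 + 0·0.1974 + 0·0.3074 + 1·0.2726
 = 0 + 0 + 0 + 0.2726
 = 0.2726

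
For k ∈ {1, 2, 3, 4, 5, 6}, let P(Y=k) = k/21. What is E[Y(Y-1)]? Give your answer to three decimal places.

E[Y(Y-1)] = Σ y(y-1)·P(Y=y)
 = 0·1/21 + 2·2/21 + 6·1/7 + 12·4/21 + 20·5/21 + 30·2/7
 = 0 + 4/21 + 6/7 + 16/7 + 100/21 + 60/7
 = 50/3

16.667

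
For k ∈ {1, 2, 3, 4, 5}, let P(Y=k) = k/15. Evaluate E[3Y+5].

E[3Y+5] = Σ (3y+5)·P(Y=y)
 = 8·1/15 + 11·2/15 + 14·1/5 + 17·4/15 + 20·1/3
 = 8/15 + 22/15 + 14/5 + 68/15 + 20/3
 = 16

16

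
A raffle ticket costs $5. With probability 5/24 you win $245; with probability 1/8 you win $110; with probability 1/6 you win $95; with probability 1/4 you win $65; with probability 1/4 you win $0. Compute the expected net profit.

91.875

E[payout] = 245·5/24 + 110·1/8 + 95·1/6 + 65·1/4 + 0·1/4
 = 1225/24 + 55/4 + 95/6 + 65/4 + 0
 = 775/8
Net = 775/8 - 5 = 735/8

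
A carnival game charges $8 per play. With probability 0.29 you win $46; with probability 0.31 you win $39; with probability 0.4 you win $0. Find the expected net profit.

17.43

E[payout] = 46·0.29 + 39·0.31 + 0·0.4
 = 13.34 + 12.09 + 0
 = 25.43
Net = 25.43 - 8 = 17.43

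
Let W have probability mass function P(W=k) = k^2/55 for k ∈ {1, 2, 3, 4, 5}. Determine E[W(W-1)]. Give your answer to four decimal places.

E[W(W-1)] = Σ w(w-1)·P(W=w)
 = 0·1/55 + 2·4/55 + 6·9/55 + 12·16/55 + 20·5/11
 = 0 + 8/55 + 54/55 + 192/55 + 100/11
 = 754/55

13.7091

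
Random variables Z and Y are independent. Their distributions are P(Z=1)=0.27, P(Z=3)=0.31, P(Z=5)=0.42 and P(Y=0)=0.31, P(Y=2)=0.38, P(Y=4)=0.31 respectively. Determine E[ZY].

E[ZY] = Σ_z Σ_y zy · P(Z=z)P(Y=y)
 = 0·0.0837 + 2·0.1026 + 4·0.0837 + 0·0.0961 + 6·0.1178 + 12·0.0961 + 0·0.1302 + 10·0.1596 + 20·0.1302
 = 0 + 0.2052 + 0.3348 + 0 + 0.7068 + 1.1532 + 0 + 1.596 + 2.604
 = 6.6

6.6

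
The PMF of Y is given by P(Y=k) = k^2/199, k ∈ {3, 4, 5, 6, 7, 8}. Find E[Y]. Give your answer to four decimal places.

E[Y] = Σ y·P(Y=y)
 = 3·9/199 + 4·16/199 + 5·25/199 + 6·36/199 + 7·49/199 + 8·64/199
 = 27/199 + 64/199 + 125/199 + 216/199 + 343/199 + 512/199
 = 1287/199

6.4673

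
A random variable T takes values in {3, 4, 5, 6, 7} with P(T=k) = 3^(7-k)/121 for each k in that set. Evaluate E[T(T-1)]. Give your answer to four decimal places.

9.2727

E[T(T-1)] = Σ t(t-1)·P(T=t)
 = 6·81/121 + 12·27/121 + 20·9/121 + 30·3/121 + 42·1/121
 = 486/121 + 324/121 + 180/121 + 90/121 + 42/121
 = 102/11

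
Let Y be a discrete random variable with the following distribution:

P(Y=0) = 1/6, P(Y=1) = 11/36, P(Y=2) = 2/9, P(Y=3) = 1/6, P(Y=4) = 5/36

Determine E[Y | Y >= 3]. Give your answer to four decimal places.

3.4545

P(Y >= 3) = 1/6 + 5/36 = 11/36.
E[Y | Y >= 3] = [3·1/6 + 4·5/36] / (11/36)
 = 19/18 / (11/36)
 = 38/11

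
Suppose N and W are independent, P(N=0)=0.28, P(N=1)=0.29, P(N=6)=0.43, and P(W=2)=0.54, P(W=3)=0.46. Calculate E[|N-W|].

2.6344

E[|N-W|] = Σ_n Σ_w |n-w| · P(N=n)P(W=w)
 = 2·0.1512 + 3·0.1288 + 1·0.1566 + 2·0.1334 + 4·0.2322 + 3·0.1978
 = 0.3024 + 0.3864 + 0.1566 + 0.2668 + 0.9288 + 0.5934
 = 2.6344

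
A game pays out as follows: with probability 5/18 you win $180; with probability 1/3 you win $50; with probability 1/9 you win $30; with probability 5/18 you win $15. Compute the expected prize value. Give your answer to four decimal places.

E[payout] = 180·5/18 + 50·1/3 + 30·1/9 + 15·5/18
 = 50 + 50/3 + 10/3 + 25/6
 = 445/6

74.1667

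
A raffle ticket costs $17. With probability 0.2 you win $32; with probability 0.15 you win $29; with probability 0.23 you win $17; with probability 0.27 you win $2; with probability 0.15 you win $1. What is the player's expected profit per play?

E[payout] = 32·0.2 + 29·0.15 + 17·0.23 + 2·0.27 + 1·0.15
 = 6.4 + 4.35 + 3.91 + 0.54 + 0.15
 = 15.35
Net = 15.35 - 17 = -1.65

-1.65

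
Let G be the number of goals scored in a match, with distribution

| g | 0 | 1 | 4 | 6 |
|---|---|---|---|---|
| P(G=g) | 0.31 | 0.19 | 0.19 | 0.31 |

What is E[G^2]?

14.39

E[G^2] = Σ g^2·P(G=g)
 = 0·0.31 + 1·0.19 + 16·0.19 + 36·0.31
 = 0 + 0.19 + 3.04 + 11.16
 = 14.39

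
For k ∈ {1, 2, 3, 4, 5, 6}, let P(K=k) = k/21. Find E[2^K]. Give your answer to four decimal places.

30.5714

E[2^K] = Σ 2^k·P(K=k)
 = 2·1/21 + 4·2/21 + 8·1/7 + 16·4/21 + 32·5/21 + 64·2/7
 = 2/21 + 8/21 + 8/7 + 64/21 + 160/21 + 128/7
 = 214/7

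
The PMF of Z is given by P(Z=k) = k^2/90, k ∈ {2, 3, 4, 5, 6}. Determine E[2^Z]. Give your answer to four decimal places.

E[2^Z] = Σ 2^z·P(Z=z)
 = 4·2/45 + 8·1/10 + 16·8/45 + 32·5/18 + 64·2/5
 = 8/45 + 4/5 + 128/45 + 80/9 + 128/5
 = 1724/45

38.3111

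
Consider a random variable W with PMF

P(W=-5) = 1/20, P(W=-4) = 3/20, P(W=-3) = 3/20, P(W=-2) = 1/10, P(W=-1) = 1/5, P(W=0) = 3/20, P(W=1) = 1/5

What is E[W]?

E[W] = Σ w·P(W=w)
 = (-5)·1/20 + (-4)·3/20 + (-3)·3/20 + (-2)·1/10 + (-1)·1/5 + 0·3/20 + 1·1/5
 = (-1/4) + (-3/5) + (-9/20) + (-1/5) + (-1/5) + 0 + 1/5
 = -3/2

-1.5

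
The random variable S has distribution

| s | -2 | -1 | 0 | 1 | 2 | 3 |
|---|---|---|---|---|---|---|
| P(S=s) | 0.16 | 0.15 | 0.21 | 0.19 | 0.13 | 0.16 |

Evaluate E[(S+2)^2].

E[(S+2)^2] = Σ (s+2)^2·P(S=s)
 = 0·0.16 + 1·0.15 + 4·0.21 + 9·0.19 + 16·0.13 + 25·0.16
 = 0 + 0.15 + 0.84 + 1.71 + 2.08 + 4
 = 8.78

8.78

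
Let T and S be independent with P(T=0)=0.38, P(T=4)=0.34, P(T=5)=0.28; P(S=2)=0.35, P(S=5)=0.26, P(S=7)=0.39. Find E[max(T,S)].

E[max(T,S)] = Σ_t Σ_s max(t,s) · P(T=t)P(S=s)
 = 2·0.133 + 5·0.0988 + 7·0.1482 + 4·0.119 + 5·0.0884 + 7·0.1326 + 5·0.098 + 5·0.0728 + 7·0.1092
 = 0.266 + 0.494 + 1.0374 + 0.476 + 0.442 + 0.9282 + 0.49 + 0.364 + 0.7644
 = 5.262

5.262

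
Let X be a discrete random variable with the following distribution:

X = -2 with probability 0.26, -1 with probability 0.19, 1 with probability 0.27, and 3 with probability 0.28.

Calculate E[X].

E[X] = Σ x·P(X=x)
 = (-2)·0.26 + (-1)·0.19 + 1·0.27 + 3·0.28
 = (-0.52) + (-0.19) + 0.27 + 0.84
 = 0.4

0.4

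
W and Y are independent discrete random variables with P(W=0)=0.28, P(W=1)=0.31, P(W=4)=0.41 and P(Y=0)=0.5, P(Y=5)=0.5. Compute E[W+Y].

E[W+Y] = Σ_w Σ_y (w+y) · P(W=w)P(Y=y)
 = 0·0.14 + 5·0.14 + 1·0.155 + 6·0.155 + 4·0.205 + 9·0.205
 = 0 + 0.7 + 0.155 + 0.93 + 0.82 + 1.845
 = 4.45

4.45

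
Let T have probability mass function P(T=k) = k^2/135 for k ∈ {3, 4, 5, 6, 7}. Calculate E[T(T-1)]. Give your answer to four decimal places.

E[T(T-1)] = Σ t(t-1)·P(T=t)
 = 6·1/15 + 12·16/135 + 20·5/27 + 30·4/15 + 42·49/135
 = 2/5 + 64/45 + 100/27 + 8 + 686/45
 = 3884/135

28.7704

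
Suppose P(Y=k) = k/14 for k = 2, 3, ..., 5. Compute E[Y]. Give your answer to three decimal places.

E[Y] = Σ y·P(Y=y)
 = 2·1/7 + 3·3/14 + 4·2/7 + 5·5/14
 = 2/7 + 9/14 + 8/7 + 25/14
 = 27/7

3.857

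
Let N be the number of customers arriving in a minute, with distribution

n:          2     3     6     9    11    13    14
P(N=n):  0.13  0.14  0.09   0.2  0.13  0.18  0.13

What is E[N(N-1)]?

84.24

E[N(N-1)] = Σ n(n-1)·P(N=n)
 = 2·0.13 + 6·0.14 + 30·0.09 + 72·0.2 + 110·0.13 + 156·0.18 + 182·0.13
 = 0.26 + 0.84 + 2.7 + 14.4 + 14.3 + 28.08 + 23.66
 = 84.24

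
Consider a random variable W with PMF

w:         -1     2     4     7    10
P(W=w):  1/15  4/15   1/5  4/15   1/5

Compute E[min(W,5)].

3.6

E[min(W,5)] = Σ min(w,5)·P(W=w)
 = (-1)·1/15 + 2·4/15 + 4·1/5 + 5·4/15 + 5·1/5
 = (-1/15) + 8/15 + 4/5 + 4/3 + 1
 = 18/5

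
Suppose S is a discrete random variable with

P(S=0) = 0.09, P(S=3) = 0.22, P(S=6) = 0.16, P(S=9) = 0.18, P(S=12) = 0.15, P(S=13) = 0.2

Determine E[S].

7.64

E[S] = Σ s·P(S=s)
 = 0·0.09 + 3·0.22 + 6·0.16 + 9·0.18 + 12·0.15 + 13·0.2
 = 0 + 0.66 + 0.96 + 1.62 + 1.8 + 2.6
 = 7.64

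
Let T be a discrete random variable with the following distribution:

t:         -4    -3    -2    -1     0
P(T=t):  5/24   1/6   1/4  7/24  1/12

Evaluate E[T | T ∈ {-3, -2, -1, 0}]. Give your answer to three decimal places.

-1.632

P(T ∈ {-3, -2, -1, 0}) = 1/6 + 1/4 + 7/24 + 1/12 = 19/24.
E[T | T ∈ {-3, -2, -1, 0}] = [(-3)·1/6 + (-2)·1/4 + (-1)·7/24 + 0·1/12] / (19/24)
 = -31/24 / (19/24)
 = -31/19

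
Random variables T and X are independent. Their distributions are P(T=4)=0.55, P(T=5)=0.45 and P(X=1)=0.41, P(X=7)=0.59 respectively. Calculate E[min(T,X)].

E[min(T,X)] = Σ_t Σ_x min(t,x) · P(T=t)P(X=x)
 = 1·0.2255 + 4·0.3245 + 1·0.1845 + 5·0.2655
 = 0.2255 + 1.298 + 0.1845 + 1.3275
 = 3.0355

3.0355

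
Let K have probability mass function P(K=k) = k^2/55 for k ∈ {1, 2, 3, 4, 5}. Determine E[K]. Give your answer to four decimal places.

4.0909

E[K] = Σ k·P(K=k)
 = 1·1/55 + 2·4/55 + 3·9/55 + 4·16/55 + 5·5/11
 = 1/55 + 8/55 + 27/55 + 64/55 + 25/11
 = 45/11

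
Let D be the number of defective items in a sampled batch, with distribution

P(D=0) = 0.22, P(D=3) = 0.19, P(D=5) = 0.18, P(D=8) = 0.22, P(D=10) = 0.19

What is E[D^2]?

39.29

E[D^2] = Σ d^2·P(D=d)
 = 0·0.22 + 9·0.19 + 25·0.18 + 64·0.22 + 100·0.19
 = 0 + 1.71 + 4.5 + 14.08 + 19
 = 39.29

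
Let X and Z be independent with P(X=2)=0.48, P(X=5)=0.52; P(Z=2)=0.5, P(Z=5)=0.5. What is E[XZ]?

E[XZ] = Σ_x Σ_z xz · P(X=x)P(Z=z)
 = 4·0.24 + 10·0.24 + 10·0.26 + 25·0.26
 = 0.96 + 2.4 + 2.6 + 6.5
 = 12.46

12.46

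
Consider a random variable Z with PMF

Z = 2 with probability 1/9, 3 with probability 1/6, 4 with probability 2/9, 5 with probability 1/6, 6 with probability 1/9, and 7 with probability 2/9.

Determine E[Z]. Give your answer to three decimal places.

4.667

E[Z] = Σ z·P(Z=z)
 = 2·1/9 + 3·1/6 + 4·2/9 + 5·1/6 + 6·1/9 + 7·2/9
 = 2/9 + 1/2 + 8/9 + 5/6 + 2/3 + 14/9
 = 14/3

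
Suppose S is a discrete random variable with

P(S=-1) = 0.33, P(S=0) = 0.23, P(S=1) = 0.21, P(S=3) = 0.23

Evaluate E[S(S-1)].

2.04

E[S(S-1)] = Σ s(s-1)·P(S=s)
 = 2·0.33 + 0·0.23 + 0·0.21 + 6·0.23
 = 0.66 + 0 + 0 + 1.38
 = 2.04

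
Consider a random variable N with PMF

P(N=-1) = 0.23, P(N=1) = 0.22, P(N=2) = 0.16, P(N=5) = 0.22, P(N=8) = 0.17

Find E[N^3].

115.81

E[N^3] = Σ n^3·P(N=n)
 = (-1)·0.23 + 1·0.22 + 8·0.16 + 125·0.22 + 512·0.17
 = (-0.23) + 0.22 + 1.28 + 27.5 + 87.04
 = 115.81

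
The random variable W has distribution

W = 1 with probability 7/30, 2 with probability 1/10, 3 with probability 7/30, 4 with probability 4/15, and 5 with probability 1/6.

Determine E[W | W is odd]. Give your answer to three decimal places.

2.789

P(W is odd) = 7/30 + 7/30 + 1/6 = 19/30.
E[W | W is odd] = [1·7/30 + 3·7/30 + 5·1/6] / (19/30)
 = 53/30 / (19/30)
 = 53/19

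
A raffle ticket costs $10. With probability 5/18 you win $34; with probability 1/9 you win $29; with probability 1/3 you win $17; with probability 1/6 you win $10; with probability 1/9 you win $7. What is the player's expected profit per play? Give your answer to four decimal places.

E[payout] = 34·5/18 + 29·1/9 + 17·1/3 + 10·1/6 + 7·1/9
 = 85/9 + 29/9 + 17/3 + 5/3 + 7/9
 = 187/9
Net = 187/9 - 10 = 97/9

10.7778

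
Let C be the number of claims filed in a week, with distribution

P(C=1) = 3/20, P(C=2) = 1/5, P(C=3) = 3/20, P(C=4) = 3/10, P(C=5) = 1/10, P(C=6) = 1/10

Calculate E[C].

3.3

E[C] = Σ c·P(C=c)
 = 1·3/20 + 2·1/5 + 3·3/20 + 4·3/10 + 5·1/10 + 6·1/10
 = 3/20 + 2/5 + 9/20 + 6/5 + 1/2 + 3/5
 = 33/10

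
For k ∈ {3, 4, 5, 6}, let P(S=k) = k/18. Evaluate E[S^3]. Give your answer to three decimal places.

E[S^3] = Σ s^3·P(S=s)
 = 27·1/6 + 64·2/9 + 125·5/18 + 216·1/3
 = 9/2 + 128/9 + 625/18 + 72
 = 1129/9

125.444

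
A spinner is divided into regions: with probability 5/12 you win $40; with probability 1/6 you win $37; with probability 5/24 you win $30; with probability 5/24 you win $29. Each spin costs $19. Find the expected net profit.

E[payout] = 40·5/12 + 37·1/6 + 30·5/24 + 29·5/24
 = 50/3 + 37/6 + 25/4 + 145/24
 = 281/8
Net = 281/8 - 19 = 129/8

16.125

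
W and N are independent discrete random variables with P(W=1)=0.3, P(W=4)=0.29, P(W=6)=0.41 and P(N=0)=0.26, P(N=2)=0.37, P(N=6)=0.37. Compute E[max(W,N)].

E[max(W,N)] = Σ_w Σ_n max(w,n) · P(W=w)P(N=n)
 = 1·0.078 + 2·0.111 + 6·0.111 + 4·0.0754 + 4·0.1073 + 6·0.1073 + 6·0.1066 + 6·0.1517 + 6·0.1517
 = 0.078 + 0.222 + 0.666 + 0.3016 + 0.4292 + 0.6438 + 0.6396 + 0.9102 + 0.9102
 = 4.8006

4.8006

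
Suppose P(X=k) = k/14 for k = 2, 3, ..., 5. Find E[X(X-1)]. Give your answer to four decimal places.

E[X(X-1)] = Σ x(x-1)·P(X=x)
 = 2·1/7 + 6·3/14 + 12·2/7 + 20·5/14
 = 2/7 + 9/7 + 24/7 + 50/7
 = 85/7

12.1429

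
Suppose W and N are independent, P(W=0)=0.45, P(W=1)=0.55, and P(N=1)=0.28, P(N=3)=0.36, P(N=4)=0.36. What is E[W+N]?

3.35

E[W+N] = Σ_w Σ_n (w+n) · P(W=w)P(N=n)
 = 1·0.126 + 3·0.162 + 4·0.162 + 2·0.154 + 4·0.198 + 5·0.198
 = 0.126 + 0.486 + 0.648 + 0.308 + 0.792 + 0.99
 = 3.35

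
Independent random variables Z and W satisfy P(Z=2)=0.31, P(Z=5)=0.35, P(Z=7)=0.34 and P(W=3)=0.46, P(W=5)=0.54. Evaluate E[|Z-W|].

1.9596

E[|Z-W|] = Σ_z Σ_w |z-w| · P(Z=z)P(W=w)
 = 1·0.1426 + 3·0.1674 + 2·0.161 + 0·0.189 + 4·0.1564 + 2·0.1836
 = 0.1426 + 0.5022 + 0.322 + 0 + 0.6256 + 0.3672
 = 1.9596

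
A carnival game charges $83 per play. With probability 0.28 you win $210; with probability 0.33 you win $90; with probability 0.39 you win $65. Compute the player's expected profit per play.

E[payout] = 210·0.28 + 90·0.33 + 65·0.39
 = 58.8 + 29.7 + 25.35
 = 113.85
Net = 113.85 - 83 = 30.85

30.85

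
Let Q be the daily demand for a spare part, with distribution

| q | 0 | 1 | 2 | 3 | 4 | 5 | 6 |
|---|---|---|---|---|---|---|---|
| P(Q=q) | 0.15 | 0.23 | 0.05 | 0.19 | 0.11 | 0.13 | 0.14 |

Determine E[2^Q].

17.21

E[2^Q] = Σ 2^q·P(Q=q)
 = 1·0.15 + 2·0.23 + 4·0.05 + 8·0.19 + 16·0.11 + 32·0.13 + 64·0.14
 = 0.15 + 0.46 + 0.2 + 1.52 + 1.76 + 4.16 + 8.96
 = 17.21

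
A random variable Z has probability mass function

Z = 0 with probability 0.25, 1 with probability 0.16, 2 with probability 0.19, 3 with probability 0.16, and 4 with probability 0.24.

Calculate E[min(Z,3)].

1.74

E[min(Z,3)] = Σ min(z,3)·P(Z=z)
 = 0·0.25 + 1·0.16 + 2·0.19 + 3·0.16 + 3·0.24
 = 0 + 0.16 + 0.38 + 0.48 + 0.72
 = 1.74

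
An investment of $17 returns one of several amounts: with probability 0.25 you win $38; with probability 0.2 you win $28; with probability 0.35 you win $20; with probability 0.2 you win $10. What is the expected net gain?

7.1

E[payout] = 38·0.25 + 28·0.2 + 20·0.35 + 10·0.2
 = 9.5 + 5.6 + 7 + 2
 = 24.1
Net = 24.1 - 17 = 7.1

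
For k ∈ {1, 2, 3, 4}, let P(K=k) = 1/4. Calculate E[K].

E[K] = Σ k·P(K=k)
 = 1·1/4 + 2·1/4 + 3·1/4 + 4·1/4
 = 1/4 + 1/2 + 3/4 + 1
 = 5/2

2.5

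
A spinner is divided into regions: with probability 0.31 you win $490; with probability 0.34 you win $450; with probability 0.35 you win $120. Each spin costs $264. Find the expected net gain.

82.9

E[payout] = 490·0.31 + 450·0.34 + 120·0.35
 = 151.9 + 153 + 42
 = 346.9
Net = 346.9 - 264 = 82.9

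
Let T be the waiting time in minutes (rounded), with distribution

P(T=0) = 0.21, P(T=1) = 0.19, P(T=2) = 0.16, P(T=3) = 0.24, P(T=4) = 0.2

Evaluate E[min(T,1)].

E[min(T,1)] = Σ min(t,1)·P(T=t)
 = 0·0.21 + 1·0.19 + 1·0.16 + 1·0.24 + 1·0.2
 = 0 + 0.19 + 0.16 + 0.24 + 0.2
 = 0.79

0.79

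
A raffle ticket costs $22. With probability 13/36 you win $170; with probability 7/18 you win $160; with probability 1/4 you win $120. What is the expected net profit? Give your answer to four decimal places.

131.6111

E[payout] = 170·13/36 + 160·7/18 + 120·1/4
 = 1105/18 + 560/9 + 30
 = 2765/18
Net = 2765/18 - 22 = 2369/18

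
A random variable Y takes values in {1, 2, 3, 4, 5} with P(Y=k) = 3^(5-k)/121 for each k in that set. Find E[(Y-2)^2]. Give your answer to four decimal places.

0.9174

E[(Y-2)^2] = Σ (y-2)^2·P(Y=y)
 = 1·81/121 + 0·27/121 + 1·9/121 + 4·3/121 + 9·1/121
 = 81/121 + 0 + 9/121 + 12/121 + 9/121
 = 111/121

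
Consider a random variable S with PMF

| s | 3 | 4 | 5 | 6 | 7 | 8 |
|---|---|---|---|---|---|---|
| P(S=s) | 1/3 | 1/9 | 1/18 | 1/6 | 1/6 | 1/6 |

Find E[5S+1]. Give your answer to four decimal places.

27.1111

E[5S+1] = Σ (5s+1)·P(S=s)
 = 16·1/3 + 21·1/9 + 26·1/18 + 31·1/6 + 36·1/6 + 41·1/6
 = 16/3 + 7/3 + 13/9 + 31/6 + 6 + 41/6
 = 244/9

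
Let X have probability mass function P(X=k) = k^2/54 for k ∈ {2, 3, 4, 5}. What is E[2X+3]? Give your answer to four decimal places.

E[2X+3] = Σ (2x+3)·P(X=x)
 = 7·2/27 + 9·1/6 + 11·8/27 + 13·25/54
 = 14/27 + 3/2 + 88/27 + 325/54
 = 305/27

11.2963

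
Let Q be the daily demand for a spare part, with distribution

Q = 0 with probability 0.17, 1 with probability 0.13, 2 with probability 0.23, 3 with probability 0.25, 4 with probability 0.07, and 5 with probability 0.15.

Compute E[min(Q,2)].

1.53

E[min(Q,2)] = Σ min(q,2)·P(Q=q)
 = 0·0.17 + 1·0.13 + 2·0.23 + 2·0.25 + 2·0.07 + 2·0.15
 = 0 + 0.13 + 0.46 + 0.5 + 0.14 + 0.3
 = 1.53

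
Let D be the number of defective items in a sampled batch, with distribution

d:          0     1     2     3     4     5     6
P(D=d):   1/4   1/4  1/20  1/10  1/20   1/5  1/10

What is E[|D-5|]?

2.75

E[|D-5|] = Σ |d-5|·P(D=d)
 = 5·1/4 + 4·1/4 + 3·1/20 + 2·1/10 + 1·1/20 + 0·1/5 + 1·1/10
 = 5/4 + 1 + 3/20 + 1/5 + 1/20 + 0 + 1/10
 = 11/4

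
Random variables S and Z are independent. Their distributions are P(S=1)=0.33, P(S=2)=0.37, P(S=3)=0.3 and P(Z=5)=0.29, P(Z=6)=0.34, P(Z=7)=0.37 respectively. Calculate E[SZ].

11.9776

E[SZ] = Σ_s Σ_z sz · P(S=s)P(Z=z)
 = 5·0.0957 + 6·0.1122 + 7·0.1221 + 10·0.1073 + 12·0.1258 + 14·0.1369 + 15·0.087 + 18·0.102 + 21·0.111
 = 0.4785 + 0.6732 + 0.8547 + 1.073 + 1.5096 + 1.9166 + 1.305 + 1.836 + 2.331
 = 11.9776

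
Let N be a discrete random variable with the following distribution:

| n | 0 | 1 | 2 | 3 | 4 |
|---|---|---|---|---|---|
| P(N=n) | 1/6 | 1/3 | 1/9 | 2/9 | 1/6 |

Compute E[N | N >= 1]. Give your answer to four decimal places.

P(N >= 1) = 1/3 + 1/9 + 2/9 + 1/6 = 5/6.
E[N | N >= 1] = [1·1/3 + 2·1/9 + 3·2/9 + 4·1/6] / (5/6)
 = 17/9 / (5/6)
 = 34/15

2.2667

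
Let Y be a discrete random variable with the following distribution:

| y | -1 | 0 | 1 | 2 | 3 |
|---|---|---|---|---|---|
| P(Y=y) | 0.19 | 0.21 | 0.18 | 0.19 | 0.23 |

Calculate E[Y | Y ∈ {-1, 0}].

-0.475

P(Y ∈ {-1, 0}) = 0.19 + 0.21 = 0.4.
E[Y | Y ∈ {-1, 0}] = [(-1)·0.19 + 0·0.21] / 0.4
 = -0.19 / 0.4
 = -19/40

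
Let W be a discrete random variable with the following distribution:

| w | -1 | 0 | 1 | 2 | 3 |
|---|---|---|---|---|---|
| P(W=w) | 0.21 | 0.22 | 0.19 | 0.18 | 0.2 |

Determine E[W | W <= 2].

0.425

P(W <= 2) = 0.21 + 0.22 + 0.19 + 0.18 = 0.8.
E[W | W <= 2] = [(-1)·0.21 + 0·0.22 + 1·0.19 + 2·0.18] / 0.8
 = 0.34 / 0.8
 = 17/40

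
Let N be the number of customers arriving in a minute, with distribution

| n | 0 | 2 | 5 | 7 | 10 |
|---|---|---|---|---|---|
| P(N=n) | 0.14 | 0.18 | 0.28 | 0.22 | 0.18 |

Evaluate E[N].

5.1

E[N] = Σ n·P(N=n)
 = 0·0.14 + 2·0.18 + 5·0.28 + 7·0.22 + 10·0.18
 = 0 + 0.36 + 1.4 + 1.54 + 1.8
 = 5.1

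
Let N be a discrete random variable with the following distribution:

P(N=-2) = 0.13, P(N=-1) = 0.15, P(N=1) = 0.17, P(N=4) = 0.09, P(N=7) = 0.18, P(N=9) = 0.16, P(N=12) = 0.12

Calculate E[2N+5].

13.52

E[2N+5] = Σ (2n+5)·P(N=n)
 = 1·0.13 + 3·0.15 + 7·0.17 + 13·0.09 + 19·0.18 + 23·0.16 + 29·0.12
 = 0.13 + 0.45 + 1.19 + 1.17 + 3.42 + 3.68 + 3.48
 = 13.52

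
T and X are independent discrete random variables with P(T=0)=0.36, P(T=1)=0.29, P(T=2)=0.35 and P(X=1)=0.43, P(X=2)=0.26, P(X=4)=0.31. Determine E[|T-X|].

1.501

E[|T-X|] = Σ_t Σ_x |t-x| · P(T=t)P(X=x)
 = 1·0.1548 + 2·0.0936 + 4·0.1116 + 0·0.1247 + 1·0.0754 + 3·0.0899 + 1·0.1505 + 0·0.091 + 2·0.1085
 = 0.1548 + 0.1872 + 0.4464 + 0 + 0.0754 + 0.2697 + 0.1505 + 0 + 0.217
 = 1.501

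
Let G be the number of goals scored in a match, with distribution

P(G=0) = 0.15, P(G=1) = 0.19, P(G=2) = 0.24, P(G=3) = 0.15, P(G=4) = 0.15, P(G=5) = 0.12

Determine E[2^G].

8.93

E[2^G] = Σ 2^g·P(G=g)
 = 1·0.15 + 2·0.19 + 4·0.24 + 8·0.15 + 16·0.15 + 32·0.12
 = 0.15 + 0.38 + 0.96 + 1.2 + 2.4 + 3.84
 = 8.93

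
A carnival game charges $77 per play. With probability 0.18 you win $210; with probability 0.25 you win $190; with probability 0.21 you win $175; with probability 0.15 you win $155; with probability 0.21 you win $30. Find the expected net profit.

E[payout] = 210·0.18 + 190·0.25 + 175·0.21 + 155·0.15 + 30·0.21
 = 37.8 + 47.5 + 36.75 + 23.25 + 6.3
 = 151.6
Net = 151.6 - 77 = 74.6

74.6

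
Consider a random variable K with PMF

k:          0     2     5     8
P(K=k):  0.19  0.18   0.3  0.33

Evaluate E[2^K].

E[2^K] = Σ 2^k·P(K=k)
 = 1·0.19 + 4·0.18 + 32·0.3 + 256·0.33
 = 0.19 + 0.72 + 9.6 + 84.48
 = 94.99

94.99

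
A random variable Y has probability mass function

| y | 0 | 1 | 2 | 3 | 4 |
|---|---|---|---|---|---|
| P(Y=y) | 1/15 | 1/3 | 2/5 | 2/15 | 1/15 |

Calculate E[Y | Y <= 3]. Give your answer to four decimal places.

P(Y <= 3) = 1/15 + 1/3 + 2/5 + 2/15 = 14/15.
E[Y | Y <= 3] = [0·1/15 + 1·1/3 + 2·2/5 + 3·2/15] / (14/15)
 = 23/15 / (14/15)
 = 23/14

1.6429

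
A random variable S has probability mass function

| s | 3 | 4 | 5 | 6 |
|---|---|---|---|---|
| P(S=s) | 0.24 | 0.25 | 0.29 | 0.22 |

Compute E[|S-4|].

0.97

E[|S-4|] = Σ |s-4|·P(S=s)
 = 1·0.24 + 0·0.25 + 1·0.29 + 2·0.22
 = 0.24 + 0 + 0.29 + 0.44
 = 0.97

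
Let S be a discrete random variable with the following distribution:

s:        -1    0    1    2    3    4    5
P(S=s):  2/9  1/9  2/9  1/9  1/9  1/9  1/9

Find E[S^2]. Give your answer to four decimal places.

E[S^2] = Σ s^2·P(S=s)
 = 1·2/9 + 0·1/9 + 1·2/9 + 4·1/9 + 9·1/9 + 16·1/9 + 25·1/9
 = 2/9 + 0 + 2/9 + 4/9 + 1 + 16/9 + 25/9
 = 58/9

6.4444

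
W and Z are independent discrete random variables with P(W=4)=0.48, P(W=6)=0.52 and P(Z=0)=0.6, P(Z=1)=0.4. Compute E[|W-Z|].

E[|W-Z|] = Σ_w Σ_z |w-z| · P(W=w)P(Z=z)
 = 4·0.288 + 3·0.192 + 6·0.312 + 5·0.208
 = 1.152 + 0.576 + 1.872 + 1.04
 = 4.64

4.64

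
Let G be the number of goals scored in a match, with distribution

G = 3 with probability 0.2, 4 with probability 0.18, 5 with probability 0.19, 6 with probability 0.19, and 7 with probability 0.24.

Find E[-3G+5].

E[-3G+5] = Σ (-3g+5)·P(G=g)
 = (-4)·0.2 + (-7)·0.18 + (-10)·0.19 + (-13)·0.19 + (-16)·0.24
 = (-0.8) + (-1.26) + (-1.9) + (-2.47) + (-3.84)
 = -10.27

-10.27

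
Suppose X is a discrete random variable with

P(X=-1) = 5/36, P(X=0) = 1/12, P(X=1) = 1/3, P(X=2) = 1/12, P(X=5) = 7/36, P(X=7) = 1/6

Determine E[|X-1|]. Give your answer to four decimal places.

E[|X-1|] = Σ |x-1|·P(X=x)
 = 2·5/36 + 1·1/12 + 0·1/3 + 1·1/12 + 4·7/36 + 6·1/6
 = 5/18 + 1/12 + 0 + 1/12 + 7/9 + 1
 = 20/9

2.2222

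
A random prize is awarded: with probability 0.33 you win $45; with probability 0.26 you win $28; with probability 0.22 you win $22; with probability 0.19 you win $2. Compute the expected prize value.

E[payout] = 45·0.33 + 28·0.26 + 22·0.22 + 2·0.19
 = 14.85 + 7.28 + 4.84 + 0.38
 = 27.35

27.35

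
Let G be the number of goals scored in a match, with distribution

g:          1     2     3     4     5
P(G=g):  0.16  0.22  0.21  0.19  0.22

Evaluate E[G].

3.09

E[G] = Σ g·P(G=g)
 = 1·0.16 + 2·0.22 + 3·0.21 + 4·0.19 + 5·0.22
 = 0.16 + 0.44 + 0.63 + 0.76 + 1.1
 = 3.09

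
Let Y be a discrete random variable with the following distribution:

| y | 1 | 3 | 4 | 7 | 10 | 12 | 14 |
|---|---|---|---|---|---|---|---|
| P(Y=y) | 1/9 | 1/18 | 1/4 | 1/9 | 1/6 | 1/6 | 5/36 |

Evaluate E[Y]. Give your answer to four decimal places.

7.6667

E[Y] = Σ y·P(Y=y)
 = 1·1/9 + 3·1/18 + 4·1/4 + 7·1/9 + 10·1/6 + 12·1/6 + 14·5/36
 = 1/9 + 1/6 + 1 + 7/9 + 5/3 + 2 + 35/18
 = 23/3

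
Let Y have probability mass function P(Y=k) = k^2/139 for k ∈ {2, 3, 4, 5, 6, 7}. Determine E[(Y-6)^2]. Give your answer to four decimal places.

2.0360

E[(Y-6)^2] = Σ (y-6)^2·P(Y=y)
 = 16·4/139 + 9·9/139 + 4·16/139 + 1·25/139 + 0·36/139 + 1·49/139
 = 64/139 + 81/139 + 64/139 + 25/139 + 0 + 49/139
 = 283/139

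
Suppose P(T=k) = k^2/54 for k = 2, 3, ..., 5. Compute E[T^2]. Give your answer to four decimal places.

E[T^2] = Σ t^2·P(T=t)
 = 4·2/27 + 9·1/6 + 16·8/27 + 25·25/54
 = 8/27 + 3/2 + 128/27 + 625/54
 = 163/9

18.1111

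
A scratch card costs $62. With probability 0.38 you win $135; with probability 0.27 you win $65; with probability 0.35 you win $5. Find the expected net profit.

8.6

E[payout] = 135·0.38 + 65·0.27 + 5·0.35
 = 51.3 + 17.55 + 1.75
 = 70.6
Net = 70.6 - 62 = 8.6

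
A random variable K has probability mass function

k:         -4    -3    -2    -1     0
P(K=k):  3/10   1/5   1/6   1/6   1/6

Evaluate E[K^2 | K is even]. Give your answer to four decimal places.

8.6316

P(K is even) = 3/10 + 1/6 + 1/6 = 19/30.
E[K^2 | K is even] = [16·3/10 + 4·1/6 + 0·1/6] / (19/30)
 = 82/15 / (19/30)
 = 164/19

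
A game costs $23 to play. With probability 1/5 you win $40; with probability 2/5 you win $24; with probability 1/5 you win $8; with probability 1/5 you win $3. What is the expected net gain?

E[payout] = 40·1/5 + 24·2/5 + 8·1/5 + 3·1/5
 = 8 + 48/5 + 8/5 + 3/5
 = 99/5
Net = 99/5 - 23 = -16/5

-3.2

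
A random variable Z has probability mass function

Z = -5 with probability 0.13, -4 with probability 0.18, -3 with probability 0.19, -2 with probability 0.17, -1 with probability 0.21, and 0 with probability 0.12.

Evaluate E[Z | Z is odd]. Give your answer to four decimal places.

P(Z is odd) = 0.13 + 0.19 + 0.21 = 0.53.
E[Z | Z is odd] = [(-5)·0.13 + (-3)·0.19 + (-1)·0.21] / 0.53
 = -1.43 / 0.53
 = -143/53

-2.6981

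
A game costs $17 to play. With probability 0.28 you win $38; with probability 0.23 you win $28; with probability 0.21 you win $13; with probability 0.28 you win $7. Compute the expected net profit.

4.77

E[payout] = 38·0.28 + 28·0.23 + 13·0.21 + 7·0.28
 = 10.64 + 6.44 + 2.73 + 1.96
 = 21.77
Net = 21.77 - 17 = 4.77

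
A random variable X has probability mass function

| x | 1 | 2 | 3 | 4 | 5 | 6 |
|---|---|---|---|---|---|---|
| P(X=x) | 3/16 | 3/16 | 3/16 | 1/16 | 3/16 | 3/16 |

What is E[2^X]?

E[2^X] = Σ 2^x·P(X=x)
 = 2·3/16 + 4·3/16 + 8·3/16 + 16·1/16 + 32·3/16 + 64·3/16
 = 3/8 + 3/4 + 3/2 + 1 + 6 + 12
 = 173/8

21.625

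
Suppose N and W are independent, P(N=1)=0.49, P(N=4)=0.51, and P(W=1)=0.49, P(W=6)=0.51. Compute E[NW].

E[NW] = Σ_n Σ_w nw · P(N=n)P(W=w)
 = 1·0.2401 + 6·0.2499 + 4·0.2499 + 24·0.2601
 = 0.2401 + 1.4994 + 0.9996 + 6.2424
 = 8.9815

8.9815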